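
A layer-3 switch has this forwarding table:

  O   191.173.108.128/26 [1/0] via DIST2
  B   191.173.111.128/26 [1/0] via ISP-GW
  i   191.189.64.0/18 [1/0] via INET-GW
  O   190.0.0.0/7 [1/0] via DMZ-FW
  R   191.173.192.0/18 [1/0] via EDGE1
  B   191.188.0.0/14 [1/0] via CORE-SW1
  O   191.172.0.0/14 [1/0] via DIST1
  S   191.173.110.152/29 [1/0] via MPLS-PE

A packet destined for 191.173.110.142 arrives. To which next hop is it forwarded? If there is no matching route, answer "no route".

Routes whose prefix contains 191.173.110.142:
  190.0.0.0/7 (190.0.0.0 - 191.255.255.255) -> DMZ-FW
  191.172.0.0/14 (191.172.0.0 - 191.175.255.255) -> DIST1
More-specific entries that do NOT match:
  191.173.110.152/29 (191.173.110.152 - 191.173.110.159) does not contain 191.173.110.142
  191.173.108.128/26 (191.173.108.128 - 191.173.108.191) does not contain 191.173.110.142
  191.173.111.128/26 (191.173.111.128 - 191.173.111.191) does not contain 191.173.110.142
  191.189.64.0/18 (191.189.64.0 - 191.189.127.255) does not contain 191.173.110.142
  191.173.192.0/18 (191.173.192.0 - 191.173.255.255) does not contain 191.173.110.142
Longest matching prefix is /14 -> next hop DIST1.

DIST1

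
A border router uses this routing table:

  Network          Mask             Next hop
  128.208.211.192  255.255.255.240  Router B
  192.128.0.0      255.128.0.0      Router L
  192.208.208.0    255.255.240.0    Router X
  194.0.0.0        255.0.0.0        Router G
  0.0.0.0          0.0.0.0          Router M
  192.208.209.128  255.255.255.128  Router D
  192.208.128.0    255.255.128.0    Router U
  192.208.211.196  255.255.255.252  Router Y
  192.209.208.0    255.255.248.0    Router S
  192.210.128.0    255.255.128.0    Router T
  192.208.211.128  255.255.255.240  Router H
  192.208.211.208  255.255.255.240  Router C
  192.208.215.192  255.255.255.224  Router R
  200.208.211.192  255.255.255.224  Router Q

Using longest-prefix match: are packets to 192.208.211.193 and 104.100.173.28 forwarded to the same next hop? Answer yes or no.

no

192.208.211.193: longest match 192.208.208.0/20 -> Router X
104.100.173.28: longest match 0.0.0.0/0 -> Router M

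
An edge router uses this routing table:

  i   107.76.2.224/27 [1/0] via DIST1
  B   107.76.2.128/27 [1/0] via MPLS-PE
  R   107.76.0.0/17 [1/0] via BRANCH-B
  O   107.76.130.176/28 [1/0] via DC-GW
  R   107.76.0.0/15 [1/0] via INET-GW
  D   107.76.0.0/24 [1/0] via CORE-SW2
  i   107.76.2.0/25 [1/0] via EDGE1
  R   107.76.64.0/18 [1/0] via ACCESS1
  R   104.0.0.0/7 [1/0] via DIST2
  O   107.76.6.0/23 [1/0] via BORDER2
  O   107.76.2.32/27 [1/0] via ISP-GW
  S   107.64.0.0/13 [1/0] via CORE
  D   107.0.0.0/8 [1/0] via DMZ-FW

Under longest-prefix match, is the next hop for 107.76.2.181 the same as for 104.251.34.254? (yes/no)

107.76.2.181: longest match 107.76.0.0/17 -> BRANCH-B
104.251.34.254: longest match 104.0.0.0/7 -> DIST2

no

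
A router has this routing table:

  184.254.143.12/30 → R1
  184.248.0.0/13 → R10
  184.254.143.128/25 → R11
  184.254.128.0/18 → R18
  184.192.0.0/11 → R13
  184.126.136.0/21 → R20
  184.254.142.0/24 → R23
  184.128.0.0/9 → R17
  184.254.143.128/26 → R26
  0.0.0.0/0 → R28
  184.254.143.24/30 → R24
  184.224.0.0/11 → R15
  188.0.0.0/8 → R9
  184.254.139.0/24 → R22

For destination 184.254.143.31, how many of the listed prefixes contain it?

5

Prefixes containing 184.254.143.31:
  0.0.0.0/0 (default, matches everything)
  184.128.0.0/9 (184.128.0.0 - 184.255.255.255)
  184.224.0.0/11 (184.224.0.0 - 184.255.255.255)
  184.248.0.0/13 (184.248.0.0 - 184.255.255.255)
  184.254.128.0/18 (184.254.128.0 - 184.254.191.255)
Total matching entries: 5.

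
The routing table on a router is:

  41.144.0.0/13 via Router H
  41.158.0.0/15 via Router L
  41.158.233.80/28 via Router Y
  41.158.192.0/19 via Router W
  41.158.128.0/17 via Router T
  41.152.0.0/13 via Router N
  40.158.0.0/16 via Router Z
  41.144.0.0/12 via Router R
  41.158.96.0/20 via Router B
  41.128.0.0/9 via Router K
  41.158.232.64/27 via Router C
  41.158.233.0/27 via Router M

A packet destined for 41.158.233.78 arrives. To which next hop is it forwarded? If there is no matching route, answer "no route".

Router T

Routes whose prefix contains 41.158.233.78:
  41.128.0.0/9 (41.128.0.0 - 41.255.255.255) -> Router K
  41.144.0.0/12 (41.144.0.0 - 41.159.255.255) -> Router R
  41.152.0.0/13 (41.152.0.0 - 41.159.255.255) -> Router N
  41.158.0.0/15 (41.158.0.0 - 41.159.255.255) -> Router L
  41.158.128.0/17 (41.158.128.0 - 41.158.255.255) -> Router T
More-specific entries that do NOT match:
  41.158.233.80/28 (41.158.233.80 - 41.158.233.95) does not contain 41.158.233.78
  41.158.232.64/27 (41.158.232.64 - 41.158.232.95) does not contain 41.158.233.78
  41.158.233.0/27 (41.158.233.0 - 41.158.233.31) does not contain 41.158.233.78
  41.158.96.0/20 (41.158.96.0 - 41.158.111.255) does not contain 41.158.233.78
  41.158.192.0/19 (41.158.192.0 - 41.158.223.255) does not contain 41.158.233.78
Longest matching prefix is /17 -> next hop Router T.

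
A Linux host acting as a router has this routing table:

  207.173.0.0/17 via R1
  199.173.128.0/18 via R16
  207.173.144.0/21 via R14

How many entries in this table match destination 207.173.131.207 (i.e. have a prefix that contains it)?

0

No listed prefix contains 207.173.131.207.
Total matching entries: 0.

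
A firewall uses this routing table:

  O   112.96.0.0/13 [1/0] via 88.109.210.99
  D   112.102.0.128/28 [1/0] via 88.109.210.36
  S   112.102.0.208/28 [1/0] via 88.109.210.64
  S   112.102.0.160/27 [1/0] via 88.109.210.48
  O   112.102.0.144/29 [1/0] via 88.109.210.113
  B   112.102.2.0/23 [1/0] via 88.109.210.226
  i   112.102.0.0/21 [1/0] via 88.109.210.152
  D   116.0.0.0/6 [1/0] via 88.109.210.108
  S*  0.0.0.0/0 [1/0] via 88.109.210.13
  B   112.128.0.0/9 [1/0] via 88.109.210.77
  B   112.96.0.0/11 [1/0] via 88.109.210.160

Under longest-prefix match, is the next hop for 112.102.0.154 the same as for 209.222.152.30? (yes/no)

112.102.0.154: longest match 112.102.0.0/21 -> 88.109.210.152
209.222.152.30: longest match 0.0.0.0/0 -> 88.109.210.13

no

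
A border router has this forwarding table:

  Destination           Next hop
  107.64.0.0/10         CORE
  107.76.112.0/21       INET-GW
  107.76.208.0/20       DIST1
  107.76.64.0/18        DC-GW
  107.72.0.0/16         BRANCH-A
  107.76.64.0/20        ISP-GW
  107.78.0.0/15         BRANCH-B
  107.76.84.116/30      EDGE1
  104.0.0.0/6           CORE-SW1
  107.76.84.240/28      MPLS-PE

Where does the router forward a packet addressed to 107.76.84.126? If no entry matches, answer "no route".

DC-GW

Routes whose prefix contains 107.76.84.126:
  104.0.0.0/6 (104.0.0.0 - 107.255.255.255) -> CORE-SW1
  107.64.0.0/10 (107.64.0.0 - 107.127.255.255) -> CORE
  107.76.64.0/18 (107.76.64.0 - 107.76.127.255) -> DC-GW
More-specific entries that do NOT match:
  107.76.84.116/30 (107.76.84.116 - 107.76.84.119) does not contain 107.76.84.126
  107.76.84.240/28 (107.76.84.240 - 107.76.84.255) does not contain 107.76.84.126
  107.76.112.0/21 (107.76.112.0 - 107.76.119.255) does not contain 107.76.84.126
  107.76.208.0/20 (107.76.208.0 - 107.76.223.255) does not contain 107.76.84.126
  107.76.64.0/20 (107.76.64.0 - 107.76.79.255) does not contain 107.76.84.126
Longest matching prefix is /18 -> next hop DC-GW.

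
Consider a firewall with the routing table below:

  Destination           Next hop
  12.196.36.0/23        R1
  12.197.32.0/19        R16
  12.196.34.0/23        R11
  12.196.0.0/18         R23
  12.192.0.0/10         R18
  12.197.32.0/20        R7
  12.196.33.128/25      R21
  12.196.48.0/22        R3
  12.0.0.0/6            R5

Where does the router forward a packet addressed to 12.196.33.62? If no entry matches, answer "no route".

Routes whose prefix contains 12.196.33.62:
  12.0.0.0/6 (12.0.0.0 - 15.255.255.255) -> R5
  12.192.0.0/10 (12.192.0.0 - 12.255.255.255) -> R18
  12.196.0.0/18 (12.196.0.0 - 12.196.63.255) -> R23
More-specific entries that do NOT match:
  12.196.33.128/25 (12.196.33.128 - 12.196.33.255) does not contain 12.196.33.62
  12.196.36.0/23 (12.196.36.0 - 12.196.37.255) does not contain 12.196.33.62
  12.196.34.0/23 (12.196.34.0 - 12.196.35.255) does not contain 12.196.33.62
  12.196.48.0/22 (12.196.48.0 - 12.196.51.255) does not contain 12.196.33.62
  12.197.32.0/20 (12.197.32.0 - 12.197.47.255) does not contain 12.196.33.62
  12.197.32.0/19 (12.197.32.0 - 12.197.63.255) does not contain 12.196.33.62
Longest matching prefix is /18 -> next hop R23.

R23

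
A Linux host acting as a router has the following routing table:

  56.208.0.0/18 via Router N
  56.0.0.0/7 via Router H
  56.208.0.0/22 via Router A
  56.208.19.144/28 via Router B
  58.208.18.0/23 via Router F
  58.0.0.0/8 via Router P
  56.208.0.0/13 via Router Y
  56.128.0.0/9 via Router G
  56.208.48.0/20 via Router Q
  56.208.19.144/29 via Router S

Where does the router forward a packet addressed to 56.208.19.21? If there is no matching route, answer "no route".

Routes whose prefix contains 56.208.19.21:
  56.0.0.0/7 (56.0.0.0 - 57.255.255.255) -> Router H
  56.128.0.0/9 (56.128.0.0 - 56.255.255.255) -> Router G
  56.208.0.0/13 (56.208.0.0 - 56.215.255.255) -> Router Y
  56.208.0.0/18 (56.208.0.0 - 56.208.63.255) -> Router N
More-specific entries that do NOT match:
  56.208.19.144/29 (56.208.19.144 - 56.208.19.151) does not contain 56.208.19.21
  56.208.19.144/28 (56.208.19.144 - 56.208.19.159) does not contain 56.208.19.21
  58.208.18.0/23 (58.208.18.0 - 58.208.19.255) does not contain 56.208.19.21
  56.208.0.0/22 (56.208.0.0 - 56.208.3.255) does not contain 56.208.19.21
  56.208.48.0/20 (56.208.48.0 - 56.208.63.255) does not contain 56.208.19.21
Longest matching prefix is /18 -> next hop Router N.

Router N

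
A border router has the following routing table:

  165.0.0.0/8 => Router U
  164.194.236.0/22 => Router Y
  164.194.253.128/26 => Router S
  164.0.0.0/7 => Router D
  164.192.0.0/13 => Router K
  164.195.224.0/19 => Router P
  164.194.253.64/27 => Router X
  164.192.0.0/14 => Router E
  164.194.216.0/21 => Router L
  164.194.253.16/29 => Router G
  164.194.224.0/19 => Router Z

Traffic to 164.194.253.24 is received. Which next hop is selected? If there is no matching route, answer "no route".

Router Z

Routes whose prefix contains 164.194.253.24:
  164.0.0.0/7 (164.0.0.0 - 165.255.255.255) -> Router D
  164.192.0.0/13 (164.192.0.0 - 164.199.255.255) -> Router K
  164.192.0.0/14 (164.192.0.0 - 164.195.255.255) -> Router E
  164.194.224.0/19 (164.194.224.0 - 164.194.255.255) -> Router Z
More-specific entries that do NOT match:
  164.194.253.16/29 (164.194.253.16 - 164.194.253.23) does not contain 164.194.253.24
  164.194.253.64/27 (164.194.253.64 - 164.194.253.95) does not contain 164.194.253.24
  164.194.253.128/26 (164.194.253.128 - 164.194.253.191) does not contain 164.194.253.24
  164.194.236.0/22 (164.194.236.0 - 164.194.239.255) does not contain 164.194.253.24
  164.194.216.0/21 (164.194.216.0 - 164.194.223.255) does not contain 164.194.253.24
Longest matching prefix is /19 -> next hop Router Z.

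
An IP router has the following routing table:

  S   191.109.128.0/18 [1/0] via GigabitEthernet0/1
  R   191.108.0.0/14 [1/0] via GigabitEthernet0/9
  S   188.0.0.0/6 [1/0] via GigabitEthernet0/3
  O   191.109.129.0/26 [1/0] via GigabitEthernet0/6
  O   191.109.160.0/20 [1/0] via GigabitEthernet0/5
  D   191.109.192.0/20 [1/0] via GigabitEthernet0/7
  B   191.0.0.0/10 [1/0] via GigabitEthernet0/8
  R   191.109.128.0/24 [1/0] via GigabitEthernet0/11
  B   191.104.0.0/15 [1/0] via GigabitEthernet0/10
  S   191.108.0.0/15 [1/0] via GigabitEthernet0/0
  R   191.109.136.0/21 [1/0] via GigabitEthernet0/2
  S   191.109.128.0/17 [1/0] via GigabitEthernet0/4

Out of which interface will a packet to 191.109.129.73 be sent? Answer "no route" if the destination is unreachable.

GigabitEthernet0/1

Routes whose prefix contains 191.109.129.73:
  188.0.0.0/6 (188.0.0.0 - 191.255.255.255) -> GigabitEthernet0/3
  191.108.0.0/14 (191.108.0.0 - 191.111.255.255) -> GigabitEthernet0/9
  191.108.0.0/15 (191.108.0.0 - 191.109.255.255) -> GigabitEthernet0/0
  191.109.128.0/17 (191.109.128.0 - 191.109.255.255) -> GigabitEthernet0/4
  191.109.128.0/18 (191.109.128.0 - 191.109.191.255) -> GigabitEthernet0/1
More-specific entries that do NOT match:
  191.109.129.0/26 (191.109.129.0 - 191.109.129.63) does not contain 191.109.129.73
  191.109.128.0/24 (191.109.128.0 - 191.109.128.255) does not contain 191.109.129.73
  191.109.136.0/21 (191.109.136.0 - 191.109.143.255) does not contain 191.109.129.73
  191.109.160.0/20 (191.109.160.0 - 191.109.175.255) does not contain 191.109.129.73
  191.109.192.0/20 (191.109.192.0 - 191.109.207.255) does not contain 191.109.129.73
Longest matching prefix is /18 -> interface GigabitEthernet0/1.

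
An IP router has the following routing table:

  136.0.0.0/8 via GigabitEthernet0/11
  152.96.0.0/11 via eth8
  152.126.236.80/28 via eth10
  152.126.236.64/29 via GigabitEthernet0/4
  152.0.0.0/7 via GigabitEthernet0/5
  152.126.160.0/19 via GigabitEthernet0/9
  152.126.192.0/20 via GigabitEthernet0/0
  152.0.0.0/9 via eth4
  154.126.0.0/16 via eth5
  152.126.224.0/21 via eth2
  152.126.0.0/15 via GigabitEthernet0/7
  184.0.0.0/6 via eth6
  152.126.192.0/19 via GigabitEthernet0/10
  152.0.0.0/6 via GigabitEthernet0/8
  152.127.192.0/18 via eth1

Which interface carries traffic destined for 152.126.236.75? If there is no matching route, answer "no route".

GigabitEthernet0/7

Routes whose prefix contains 152.126.236.75:
  152.0.0.0/6 (152.0.0.0 - 155.255.255.255) -> GigabitEthernet0/8
  152.0.0.0/7 (152.0.0.0 - 153.255.255.255) -> GigabitEthernet0/5
  152.0.0.0/9 (152.0.0.0 - 152.127.255.255) -> eth4
  152.96.0.0/11 (152.96.0.0 - 152.127.255.255) -> eth8
  152.126.0.0/15 (152.126.0.0 - 152.127.255.255) -> GigabitEthernet0/7
More-specific entries that do NOT match:
  152.126.236.64/29 (152.126.236.64 - 152.126.236.71) does not contain 152.126.236.75
  152.126.236.80/28 (152.126.236.80 - 152.126.236.95) does not contain 152.126.236.75
  152.126.224.0/21 (152.126.224.0 - 152.126.231.255) does not contain 152.126.236.75
  152.126.192.0/20 (152.126.192.0 - 152.126.207.255) does not contain 152.126.236.75
  152.126.160.0/19 (152.126.160.0 - 152.126.191.255) does not contain 152.126.236.75
  152.126.192.0/19 (152.126.192.0 - 152.126.223.255) does not contain 152.126.236.75
  152.127.192.0/18 (152.127.192.0 - 152.127.255.255) does not contain 152.126.236.75
  154.126.0.0/16 (154.126.0.0 - 154.126.255.255) does not contain 152.126.236.75
Longest matching prefix is /15 -> interface GigabitEthernet0/7.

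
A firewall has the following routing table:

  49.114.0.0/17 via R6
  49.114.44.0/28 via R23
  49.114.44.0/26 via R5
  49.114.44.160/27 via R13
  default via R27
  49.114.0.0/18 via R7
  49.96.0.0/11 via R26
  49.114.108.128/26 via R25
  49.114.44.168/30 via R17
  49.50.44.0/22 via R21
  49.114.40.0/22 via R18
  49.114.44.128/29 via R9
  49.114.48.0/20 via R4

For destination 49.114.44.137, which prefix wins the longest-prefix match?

Entries matching 49.114.44.137:
  0.0.0.0/0 (default, matches everything)
  49.96.0.0/11 (49.96.0.0 - 49.127.255.255)
  49.114.0.0/17 (49.114.0.0 - 49.114.127.255)
  49.114.0.0/18 (49.114.0.0 - 49.114.63.255)
Most specific is 49.114.0.0/18.

49.114.0.0/18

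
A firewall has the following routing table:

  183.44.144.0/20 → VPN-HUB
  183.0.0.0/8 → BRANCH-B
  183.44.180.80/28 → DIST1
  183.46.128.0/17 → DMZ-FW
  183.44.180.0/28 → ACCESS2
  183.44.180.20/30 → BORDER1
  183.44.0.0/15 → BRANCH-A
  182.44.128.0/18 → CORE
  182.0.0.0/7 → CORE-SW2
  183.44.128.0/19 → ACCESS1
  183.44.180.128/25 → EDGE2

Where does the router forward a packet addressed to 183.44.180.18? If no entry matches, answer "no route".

BRANCH-A

Routes whose prefix contains 183.44.180.18:
  182.0.0.0/7 (182.0.0.0 - 183.255.255.255) -> CORE-SW2
  183.0.0.0/8 (183.0.0.0 - 183.255.255.255) -> BRANCH-B
  183.44.0.0/15 (183.44.0.0 - 183.45.255.255) -> BRANCH-A
More-specific entries that do NOT match:
  183.44.180.20/30 (183.44.180.20 - 183.44.180.23) does not contain 183.44.180.18
  183.44.180.80/28 (183.44.180.80 - 183.44.180.95) does not contain 183.44.180.18
  183.44.180.0/28 (183.44.180.0 - 183.44.180.15) does not contain 183.44.180.18
  183.44.180.128/25 (183.44.180.128 - 183.44.180.255) does not contain 183.44.180.18
  183.44.144.0/20 (183.44.144.0 - 183.44.159.255) does not contain 183.44.180.18
  183.44.128.0/19 (183.44.128.0 - 183.44.159.255) does not contain 183.44.180.18
  182.44.128.0/18 (182.44.128.0 - 182.44.191.255) does not contain 183.44.180.18
  183.46.128.0/17 (183.46.128.0 - 183.46.255.255) does not contain 183.44.180.18
Longest matching prefix is /15 -> next hop BRANCH-A.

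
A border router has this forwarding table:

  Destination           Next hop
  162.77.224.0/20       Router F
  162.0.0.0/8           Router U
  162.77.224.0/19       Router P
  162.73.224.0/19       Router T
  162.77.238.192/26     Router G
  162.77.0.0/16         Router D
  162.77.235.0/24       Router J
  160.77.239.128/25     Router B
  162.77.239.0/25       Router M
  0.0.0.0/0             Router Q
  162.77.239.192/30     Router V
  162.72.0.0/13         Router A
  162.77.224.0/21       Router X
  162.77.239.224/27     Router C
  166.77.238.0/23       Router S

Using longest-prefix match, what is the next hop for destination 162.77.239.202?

Router F

Routes whose prefix contains 162.77.239.202:
  0.0.0.0/0 (default, matches everything) -> Router Q
  162.0.0.0/8 (162.0.0.0 - 162.255.255.255) -> Router U
  162.72.0.0/13 (162.72.0.0 - 162.79.255.255) -> Router A
  162.77.0.0/16 (162.77.0.0 - 162.77.255.255) -> Router D
  162.77.224.0/19 (162.77.224.0 - 162.77.255.255) -> Router P
  162.77.224.0/20 (162.77.224.0 - 162.77.239.255) -> Router F
More-specific entries that do NOT match:
  162.77.239.192/30 (162.77.239.192 - 162.77.239.195) does not contain 162.77.239.202
  162.77.239.224/27 (162.77.239.224 - 162.77.239.255) does not contain 162.77.239.202
  162.77.238.192/26 (162.77.238.192 - 162.77.238.255) does not contain 162.77.239.202
  160.77.239.128/25 (160.77.239.128 - 160.77.239.255) does not contain 162.77.239.202
  162.77.239.0/25 (162.77.239.0 - 162.77.239.127) does not contain 162.77.239.202
  162.77.235.0/24 (162.77.235.0 - 162.77.235.255) does not contain 162.77.239.202
  166.77.238.0/23 (166.77.238.0 - 166.77.239.255) does not contain 162.77.239.202
  162.77.224.0/21 (162.77.224.0 - 162.77.231.255) does not contain 162.77.239.202
Longest matching prefix is /20 -> next hop Router F.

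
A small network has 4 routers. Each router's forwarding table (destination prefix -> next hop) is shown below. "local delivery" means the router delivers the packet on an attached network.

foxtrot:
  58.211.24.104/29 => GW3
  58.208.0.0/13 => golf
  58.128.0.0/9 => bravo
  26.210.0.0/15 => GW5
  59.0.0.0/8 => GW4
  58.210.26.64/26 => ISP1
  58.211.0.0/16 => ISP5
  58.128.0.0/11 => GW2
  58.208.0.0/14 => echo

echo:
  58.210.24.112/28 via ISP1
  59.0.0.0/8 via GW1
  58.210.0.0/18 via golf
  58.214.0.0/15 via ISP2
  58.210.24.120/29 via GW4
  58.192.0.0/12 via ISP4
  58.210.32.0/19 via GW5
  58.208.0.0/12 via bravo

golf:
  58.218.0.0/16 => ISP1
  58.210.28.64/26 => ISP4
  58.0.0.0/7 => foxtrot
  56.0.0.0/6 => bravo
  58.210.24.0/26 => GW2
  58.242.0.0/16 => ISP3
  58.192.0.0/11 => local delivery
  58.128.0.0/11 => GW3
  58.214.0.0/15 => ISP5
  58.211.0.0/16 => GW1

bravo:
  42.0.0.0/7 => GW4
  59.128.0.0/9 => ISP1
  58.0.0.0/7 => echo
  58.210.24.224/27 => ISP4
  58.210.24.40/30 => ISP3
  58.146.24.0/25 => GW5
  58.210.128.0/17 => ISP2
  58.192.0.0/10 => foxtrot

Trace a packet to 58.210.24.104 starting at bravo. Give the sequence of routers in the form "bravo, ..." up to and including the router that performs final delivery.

bravo, foxtrot, echo, golf

At bravo: longest match for 58.210.24.104 is 58.192.0.0/10 -> foxtrot
At foxtrot: longest match for 58.210.24.104 is 58.208.0.0/14 -> echo
At echo: longest match for 58.210.24.104 is 58.210.0.0/18 -> golf
At golf: longest match for 58.210.24.104 is 58.192.0.0/11 -> local delivery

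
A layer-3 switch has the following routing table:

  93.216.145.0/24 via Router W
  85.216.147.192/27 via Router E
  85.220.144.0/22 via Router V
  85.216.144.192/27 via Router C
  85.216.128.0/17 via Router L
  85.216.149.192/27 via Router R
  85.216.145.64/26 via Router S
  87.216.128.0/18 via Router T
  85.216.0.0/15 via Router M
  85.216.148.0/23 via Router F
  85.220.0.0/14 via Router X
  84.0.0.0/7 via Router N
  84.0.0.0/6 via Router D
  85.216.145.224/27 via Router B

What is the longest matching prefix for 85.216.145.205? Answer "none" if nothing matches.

85.216.128.0/17

Entries matching 85.216.145.205:
  84.0.0.0/6 (84.0.0.0 - 87.255.255.255)
  84.0.0.0/7 (84.0.0.0 - 85.255.255.255)
  85.216.0.0/15 (85.216.0.0 - 85.217.255.255)
  85.216.128.0/17 (85.216.128.0 - 85.216.255.255)
Most specific is 85.216.128.0/17.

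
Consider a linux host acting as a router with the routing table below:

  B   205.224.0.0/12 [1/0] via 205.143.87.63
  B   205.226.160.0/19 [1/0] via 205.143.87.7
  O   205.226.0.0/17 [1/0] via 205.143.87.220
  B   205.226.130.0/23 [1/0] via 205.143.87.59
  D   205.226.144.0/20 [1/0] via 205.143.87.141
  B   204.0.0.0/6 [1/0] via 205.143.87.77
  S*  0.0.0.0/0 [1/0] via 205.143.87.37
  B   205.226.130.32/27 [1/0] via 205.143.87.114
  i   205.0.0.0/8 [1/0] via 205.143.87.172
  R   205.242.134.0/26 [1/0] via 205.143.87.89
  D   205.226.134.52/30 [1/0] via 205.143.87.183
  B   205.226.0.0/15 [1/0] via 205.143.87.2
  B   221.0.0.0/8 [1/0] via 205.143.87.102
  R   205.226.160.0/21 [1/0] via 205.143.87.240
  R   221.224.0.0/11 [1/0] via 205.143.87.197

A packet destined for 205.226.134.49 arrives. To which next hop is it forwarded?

205.143.87.2

Routes whose prefix contains 205.226.134.49:
  0.0.0.0/0 (default, matches everything) -> 205.143.87.37
  204.0.0.0/6 (204.0.0.0 - 207.255.255.255) -> 205.143.87.77
  205.0.0.0/8 (205.0.0.0 - 205.255.255.255) -> 205.143.87.172
  205.224.0.0/12 (205.224.0.0 - 205.239.255.255) -> 205.143.87.63
  205.226.0.0/15 (205.226.0.0 - 205.227.255.255) -> 205.143.87.2
More-specific entries that do NOT match:
  205.226.134.52/30 (205.226.134.52 - 205.226.134.55) does not contain 205.226.134.49
  205.226.130.32/27 (205.226.130.32 - 205.226.130.63) does not contain 205.226.134.49
  205.242.134.0/26 (205.242.134.0 - 205.242.134.63) does not contain 205.226.134.49
  205.226.130.0/23 (205.226.130.0 - 205.226.131.255) does not contain 205.226.134.49
  205.226.160.0/21 (205.226.160.0 - 205.226.167.255) does not contain 205.226.134.49
  205.226.144.0/20 (205.226.144.0 - 205.226.159.255) does not contain 205.226.134.49
  205.226.160.0/19 (205.226.160.0 - 205.226.191.255) does not contain 205.226.134.49
  205.226.0.0/17 (205.226.0.0 - 205.226.127.255) does not contain 205.226.134.49
Longest matching prefix is /15 -> next hop 205.143.87.2.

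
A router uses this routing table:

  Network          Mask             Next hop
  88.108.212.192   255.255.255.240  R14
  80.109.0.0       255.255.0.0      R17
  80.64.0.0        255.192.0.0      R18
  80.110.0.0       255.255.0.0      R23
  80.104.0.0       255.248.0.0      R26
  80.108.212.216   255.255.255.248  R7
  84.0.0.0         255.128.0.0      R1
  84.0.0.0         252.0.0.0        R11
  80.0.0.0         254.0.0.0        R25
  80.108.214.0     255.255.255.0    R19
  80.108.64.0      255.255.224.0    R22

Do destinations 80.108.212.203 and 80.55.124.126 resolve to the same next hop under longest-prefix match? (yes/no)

no

80.108.212.203: longest match 80.104.0.0/13 -> R26
80.55.124.126: longest match 80.0.0.0/7 -> R25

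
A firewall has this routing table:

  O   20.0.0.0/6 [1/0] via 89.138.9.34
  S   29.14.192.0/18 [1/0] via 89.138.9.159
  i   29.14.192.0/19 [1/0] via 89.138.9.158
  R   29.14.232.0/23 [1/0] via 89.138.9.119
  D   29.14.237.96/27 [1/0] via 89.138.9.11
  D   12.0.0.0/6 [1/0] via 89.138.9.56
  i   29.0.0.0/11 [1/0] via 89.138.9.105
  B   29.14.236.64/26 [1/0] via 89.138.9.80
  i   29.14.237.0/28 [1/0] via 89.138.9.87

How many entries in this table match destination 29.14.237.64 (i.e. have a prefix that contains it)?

Prefixes containing 29.14.237.64:
  29.0.0.0/11 (29.0.0.0 - 29.31.255.255)
  29.14.192.0/18 (29.14.192.0 - 29.14.255.255)
Total matching entries: 2.

2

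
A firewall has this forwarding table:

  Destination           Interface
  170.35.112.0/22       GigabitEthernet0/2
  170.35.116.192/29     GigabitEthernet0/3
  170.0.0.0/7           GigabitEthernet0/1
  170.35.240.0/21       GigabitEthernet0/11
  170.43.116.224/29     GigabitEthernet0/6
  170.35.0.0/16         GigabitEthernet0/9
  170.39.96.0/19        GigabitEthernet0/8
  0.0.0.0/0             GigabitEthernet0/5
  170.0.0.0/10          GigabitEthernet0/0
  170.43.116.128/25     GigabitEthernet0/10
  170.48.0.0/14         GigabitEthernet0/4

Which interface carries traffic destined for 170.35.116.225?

Routes whose prefix contains 170.35.116.225:
  0.0.0.0/0 (default, matches everything) -> GigabitEthernet0/5
  170.0.0.0/7 (170.0.0.0 - 171.255.255.255) -> GigabitEthernet0/1
  170.0.0.0/10 (170.0.0.0 - 170.63.255.255) -> GigabitEthernet0/0
  170.35.0.0/16 (170.35.0.0 - 170.35.255.255) -> GigabitEthernet0/9
More-specific entries that do NOT match:
  170.35.116.192/29 (170.35.116.192 - 170.35.116.199) does not contain 170.35.116.225
  170.43.116.224/29 (170.43.116.224 - 170.43.116.231) does not contain 170.35.116.225
  170.43.116.128/25 (170.43.116.128 - 170.43.116.255) does not contain 170.35.116.225
  170.35.112.0/22 (170.35.112.0 - 170.35.115.255) does not contain 170.35.116.225
  170.35.240.0/21 (170.35.240.0 - 170.35.247.255) does not contain 170.35.116.225
  170.39.96.0/19 (170.39.96.0 - 170.39.127.255) does not contain 170.35.116.225
Longest matching prefix is /16 -> interface GigabitEthernet0/9.

GigabitEthernet0/9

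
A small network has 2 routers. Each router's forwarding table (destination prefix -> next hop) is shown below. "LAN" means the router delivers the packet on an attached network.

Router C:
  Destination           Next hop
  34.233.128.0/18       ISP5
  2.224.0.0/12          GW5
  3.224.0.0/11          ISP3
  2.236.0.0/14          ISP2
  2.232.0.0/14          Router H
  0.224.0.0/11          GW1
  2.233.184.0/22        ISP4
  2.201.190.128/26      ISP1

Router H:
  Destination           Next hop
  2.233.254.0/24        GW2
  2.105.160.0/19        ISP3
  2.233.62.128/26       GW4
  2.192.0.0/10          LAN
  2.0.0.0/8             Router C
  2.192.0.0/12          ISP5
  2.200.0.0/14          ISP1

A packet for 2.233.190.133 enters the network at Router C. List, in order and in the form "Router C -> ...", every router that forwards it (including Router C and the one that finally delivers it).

At Router C: longest match for 2.233.190.133 is 2.232.0.0/14 -> Router H
At Router H: longest match for 2.233.190.133 is 2.192.0.0/10 -> LAN

Router C -> Router H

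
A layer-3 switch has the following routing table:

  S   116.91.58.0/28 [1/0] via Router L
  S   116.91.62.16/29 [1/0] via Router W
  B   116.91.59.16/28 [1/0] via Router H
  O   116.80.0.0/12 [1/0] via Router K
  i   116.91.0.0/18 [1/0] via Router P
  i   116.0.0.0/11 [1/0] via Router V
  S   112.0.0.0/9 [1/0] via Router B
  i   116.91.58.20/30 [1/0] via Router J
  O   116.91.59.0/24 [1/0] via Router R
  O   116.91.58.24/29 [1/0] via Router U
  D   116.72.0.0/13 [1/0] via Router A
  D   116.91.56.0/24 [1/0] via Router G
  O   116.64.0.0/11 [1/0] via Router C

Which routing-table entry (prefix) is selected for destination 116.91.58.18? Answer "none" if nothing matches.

116.91.0.0/18

Entries matching 116.91.58.18:
  116.64.0.0/11 (116.64.0.0 - 116.95.255.255)
  116.80.0.0/12 (116.80.0.0 - 116.95.255.255)
  116.91.0.0/18 (116.91.0.0 - 116.91.63.255)
Most specific is 116.91.0.0/18.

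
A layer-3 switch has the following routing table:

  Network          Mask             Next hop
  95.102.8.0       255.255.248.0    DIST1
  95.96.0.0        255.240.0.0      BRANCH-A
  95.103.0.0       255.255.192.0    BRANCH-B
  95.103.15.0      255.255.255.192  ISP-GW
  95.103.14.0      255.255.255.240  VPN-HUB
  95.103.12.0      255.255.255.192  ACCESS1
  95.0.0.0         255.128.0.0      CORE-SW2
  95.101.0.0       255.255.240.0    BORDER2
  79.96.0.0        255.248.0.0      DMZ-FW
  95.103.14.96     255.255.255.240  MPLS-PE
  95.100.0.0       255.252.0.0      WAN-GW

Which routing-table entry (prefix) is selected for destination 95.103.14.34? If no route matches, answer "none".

Entries matching 95.103.14.34:
  95.0.0.0/9 (95.0.0.0 - 95.127.255.255)
  95.96.0.0/12 (95.96.0.0 - 95.111.255.255)
  95.100.0.0/14 (95.100.0.0 - 95.103.255.255)
  95.103.0.0/18 (95.103.0.0 - 95.103.63.255)
Most specific is 95.103.0.0/18.

95.103.0.0/18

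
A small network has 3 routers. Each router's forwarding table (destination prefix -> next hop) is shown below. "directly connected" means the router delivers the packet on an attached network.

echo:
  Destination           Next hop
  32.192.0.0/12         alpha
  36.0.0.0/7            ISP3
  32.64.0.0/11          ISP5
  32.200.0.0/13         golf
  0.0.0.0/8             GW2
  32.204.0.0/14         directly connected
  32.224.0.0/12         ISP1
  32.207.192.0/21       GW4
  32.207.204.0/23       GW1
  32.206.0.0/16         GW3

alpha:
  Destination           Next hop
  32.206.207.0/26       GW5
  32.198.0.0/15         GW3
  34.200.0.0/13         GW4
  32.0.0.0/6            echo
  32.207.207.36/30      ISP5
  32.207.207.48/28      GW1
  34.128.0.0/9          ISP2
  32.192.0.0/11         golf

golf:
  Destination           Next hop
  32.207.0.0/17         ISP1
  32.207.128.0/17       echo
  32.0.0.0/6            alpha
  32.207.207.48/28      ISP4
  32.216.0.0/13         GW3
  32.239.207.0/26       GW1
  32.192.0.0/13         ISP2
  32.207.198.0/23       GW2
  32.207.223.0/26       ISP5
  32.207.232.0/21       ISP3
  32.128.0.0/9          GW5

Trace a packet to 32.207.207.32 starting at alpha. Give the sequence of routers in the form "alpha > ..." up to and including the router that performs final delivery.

At alpha: longest match for 32.207.207.32 is 32.192.0.0/11 -> golf
At golf: longest match for 32.207.207.32 is 32.207.128.0/17 -> echo
At echo: longest match for 32.207.207.32 is 32.204.0.0/14 -> directly connected

alpha > golf > echo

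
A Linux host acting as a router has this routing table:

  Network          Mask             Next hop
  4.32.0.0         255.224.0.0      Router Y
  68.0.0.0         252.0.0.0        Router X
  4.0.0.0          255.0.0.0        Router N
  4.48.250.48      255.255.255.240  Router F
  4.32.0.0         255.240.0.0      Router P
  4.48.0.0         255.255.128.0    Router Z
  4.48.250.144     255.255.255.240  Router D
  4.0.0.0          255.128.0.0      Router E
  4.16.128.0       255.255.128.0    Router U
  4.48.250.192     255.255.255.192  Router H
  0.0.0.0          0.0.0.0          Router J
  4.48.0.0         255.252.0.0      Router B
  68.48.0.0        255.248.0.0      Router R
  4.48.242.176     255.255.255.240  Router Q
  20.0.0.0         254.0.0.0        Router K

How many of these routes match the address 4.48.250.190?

Prefixes containing 4.48.250.190:
  0.0.0.0/0 (default, matches everything)
  4.0.0.0/8 (4.0.0.0 - 4.255.255.255)
  4.0.0.0/9 (4.0.0.0 - 4.127.255.255)
  4.32.0.0/11 (4.32.0.0 - 4.63.255.255)
  4.48.0.0/14 (4.48.0.0 - 4.51.255.255)
Total matching entries: 5.

5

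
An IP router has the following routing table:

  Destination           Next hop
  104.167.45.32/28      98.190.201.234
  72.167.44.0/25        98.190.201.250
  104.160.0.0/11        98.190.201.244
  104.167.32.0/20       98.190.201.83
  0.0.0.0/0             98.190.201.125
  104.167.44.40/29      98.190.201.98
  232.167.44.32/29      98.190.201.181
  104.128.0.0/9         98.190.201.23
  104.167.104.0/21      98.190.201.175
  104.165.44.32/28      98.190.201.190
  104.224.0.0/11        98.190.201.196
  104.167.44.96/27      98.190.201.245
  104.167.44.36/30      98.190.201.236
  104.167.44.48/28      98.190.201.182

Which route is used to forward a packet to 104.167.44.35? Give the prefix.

Entries matching 104.167.44.35:
  0.0.0.0/0 (default, matches everything)
  104.128.0.0/9 (104.128.0.0 - 104.255.255.255)
  104.160.0.0/11 (104.160.0.0 - 104.191.255.255)
  104.167.32.0/20 (104.167.32.0 - 104.167.47.255)
Most specific is 104.167.32.0/20.

104.167.32.0/20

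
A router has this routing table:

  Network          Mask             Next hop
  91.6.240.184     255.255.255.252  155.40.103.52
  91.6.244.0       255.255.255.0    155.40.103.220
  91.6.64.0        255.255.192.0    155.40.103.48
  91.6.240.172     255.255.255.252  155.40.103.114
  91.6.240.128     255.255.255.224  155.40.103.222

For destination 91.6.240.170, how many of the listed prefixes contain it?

No listed prefix contains 91.6.240.170.
Total matching entries: 0.

0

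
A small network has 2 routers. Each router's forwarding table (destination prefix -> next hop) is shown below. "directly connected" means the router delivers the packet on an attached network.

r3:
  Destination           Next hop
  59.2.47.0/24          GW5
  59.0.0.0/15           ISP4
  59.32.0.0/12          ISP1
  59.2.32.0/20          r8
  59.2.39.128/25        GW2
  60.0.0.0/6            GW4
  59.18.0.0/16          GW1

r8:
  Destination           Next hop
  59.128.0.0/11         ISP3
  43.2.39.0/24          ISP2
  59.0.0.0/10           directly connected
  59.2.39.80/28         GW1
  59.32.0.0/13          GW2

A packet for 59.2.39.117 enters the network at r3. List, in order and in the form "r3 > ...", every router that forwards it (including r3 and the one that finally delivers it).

r3 > r8

At r3: longest match for 59.2.39.117 is 59.2.32.0/20 -> r8
At r8: longest match for 59.2.39.117 is 59.0.0.0/10 -> directly connected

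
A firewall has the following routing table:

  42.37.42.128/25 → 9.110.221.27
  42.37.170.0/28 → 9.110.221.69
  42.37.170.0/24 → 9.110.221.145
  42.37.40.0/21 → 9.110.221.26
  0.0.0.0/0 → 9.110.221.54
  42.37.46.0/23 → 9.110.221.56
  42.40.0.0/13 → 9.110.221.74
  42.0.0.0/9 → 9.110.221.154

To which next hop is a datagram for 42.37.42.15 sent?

Routes whose prefix contains 42.37.42.15:
  0.0.0.0/0 (default, matches everything) -> 9.110.221.54
  42.0.0.0/9 (42.0.0.0 - 42.127.255.255) -> 9.110.221.154
  42.37.40.0/21 (42.37.40.0 - 42.37.47.255) -> 9.110.221.26
More-specific entries that do NOT match:
  42.37.170.0/28 (42.37.170.0 - 42.37.170.15) does not contain 42.37.42.15
  42.37.42.128/25 (42.37.42.128 - 42.37.42.255) does not contain 42.37.42.15
  42.37.170.0/24 (42.37.170.0 - 42.37.170.255) does not contain 42.37.42.15
  42.37.46.0/23 (42.37.46.0 - 42.37.47.255) does not contain 42.37.42.15
Longest matching prefix is /21 -> next hop 9.110.221.26.

9.110.221.26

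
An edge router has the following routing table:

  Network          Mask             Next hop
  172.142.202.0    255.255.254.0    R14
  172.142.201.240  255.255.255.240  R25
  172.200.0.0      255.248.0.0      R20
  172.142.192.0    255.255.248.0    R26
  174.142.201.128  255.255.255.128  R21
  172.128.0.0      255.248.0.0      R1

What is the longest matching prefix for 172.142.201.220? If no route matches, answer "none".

none

172.142.201.220 is outside every listed prefix and there is no default route.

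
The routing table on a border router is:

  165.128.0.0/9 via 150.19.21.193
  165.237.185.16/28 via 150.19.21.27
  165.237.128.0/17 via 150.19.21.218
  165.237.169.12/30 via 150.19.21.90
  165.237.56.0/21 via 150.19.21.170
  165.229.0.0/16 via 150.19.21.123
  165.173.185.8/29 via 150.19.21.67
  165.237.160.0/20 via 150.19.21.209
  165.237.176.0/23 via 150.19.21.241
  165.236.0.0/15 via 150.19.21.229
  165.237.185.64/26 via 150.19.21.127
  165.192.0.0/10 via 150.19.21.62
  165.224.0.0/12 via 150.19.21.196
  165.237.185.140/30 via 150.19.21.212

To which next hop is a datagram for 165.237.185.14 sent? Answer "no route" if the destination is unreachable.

Routes whose prefix contains 165.237.185.14:
  165.128.0.0/9 (165.128.0.0 - 165.255.255.255) -> 150.19.21.193
  165.192.0.0/10 (165.192.0.0 - 165.255.255.255) -> 150.19.21.62
  165.224.0.0/12 (165.224.0.0 - 165.239.255.255) -> 150.19.21.196
  165.236.0.0/15 (165.236.0.0 - 165.237.255.255) -> 150.19.21.229
  165.237.128.0/17 (165.237.128.0 - 165.237.255.255) -> 150.19.21.218
More-specific entries that do NOT match:
  165.237.169.12/30 (165.237.169.12 - 165.237.169.15) does not contain 165.237.185.14
  165.237.185.140/30 (165.237.185.140 - 165.237.185.143) does not contain 165.237.185.14
  165.173.185.8/29 (165.173.185.8 - 165.173.185.15) does not contain 165.237.185.14
  165.237.185.16/28 (165.237.185.16 - 165.237.185.31) does not contain 165.237.185.14
  165.237.185.64/26 (165.237.185.64 - 165.237.185.127) does not contain 165.237.185.14
  165.237.176.0/23 (165.237.176.0 - 165.237.177.255) does not contain 165.237.185.14
  165.237.56.0/21 (165.237.56.0 - 165.237.63.255) does not contain 165.237.185.14
  165.237.160.0/20 (165.237.160.0 - 165.237.175.255) does not contain 165.237.185.14
Longest matching prefix is /17 -> next hop 150.19.21.218.

150.19.21.218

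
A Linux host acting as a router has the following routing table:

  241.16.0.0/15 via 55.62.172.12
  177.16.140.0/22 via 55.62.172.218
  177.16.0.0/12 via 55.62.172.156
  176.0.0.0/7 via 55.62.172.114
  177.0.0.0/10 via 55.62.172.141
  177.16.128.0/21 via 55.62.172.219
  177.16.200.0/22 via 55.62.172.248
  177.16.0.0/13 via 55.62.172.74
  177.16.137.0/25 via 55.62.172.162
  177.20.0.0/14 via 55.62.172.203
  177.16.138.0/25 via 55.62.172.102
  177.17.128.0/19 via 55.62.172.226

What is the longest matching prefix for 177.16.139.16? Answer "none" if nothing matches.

Entries matching 177.16.139.16:
  176.0.0.0/7 (176.0.0.0 - 177.255.255.255)
  177.0.0.0/10 (177.0.0.0 - 177.63.255.255)
  177.16.0.0/12 (177.16.0.0 - 177.31.255.255)
  177.16.0.0/13 (177.16.0.0 - 177.23.255.255)
Most specific is 177.16.0.0/13.

177.16.0.0/13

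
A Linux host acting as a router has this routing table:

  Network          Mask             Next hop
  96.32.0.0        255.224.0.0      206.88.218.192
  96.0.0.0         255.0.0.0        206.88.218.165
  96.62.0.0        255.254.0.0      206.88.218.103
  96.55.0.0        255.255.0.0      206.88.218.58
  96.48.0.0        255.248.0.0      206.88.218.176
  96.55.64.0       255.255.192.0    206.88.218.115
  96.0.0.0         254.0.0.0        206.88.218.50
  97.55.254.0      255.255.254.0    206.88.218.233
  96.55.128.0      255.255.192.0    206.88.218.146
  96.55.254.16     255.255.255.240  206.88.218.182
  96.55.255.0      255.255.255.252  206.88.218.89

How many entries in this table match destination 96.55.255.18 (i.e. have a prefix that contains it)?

5

Prefixes containing 96.55.255.18:
  96.0.0.0/7 (96.0.0.0 - 97.255.255.255)
  96.0.0.0/8 (96.0.0.0 - 96.255.255.255)
  96.32.0.0/11 (96.32.0.0 - 96.63.255.255)
  96.48.0.0/13 (96.48.0.0 - 96.55.255.255)
  96.55.0.0/16 (96.55.0.0 - 96.55.255.255)
Total matching entries: 5.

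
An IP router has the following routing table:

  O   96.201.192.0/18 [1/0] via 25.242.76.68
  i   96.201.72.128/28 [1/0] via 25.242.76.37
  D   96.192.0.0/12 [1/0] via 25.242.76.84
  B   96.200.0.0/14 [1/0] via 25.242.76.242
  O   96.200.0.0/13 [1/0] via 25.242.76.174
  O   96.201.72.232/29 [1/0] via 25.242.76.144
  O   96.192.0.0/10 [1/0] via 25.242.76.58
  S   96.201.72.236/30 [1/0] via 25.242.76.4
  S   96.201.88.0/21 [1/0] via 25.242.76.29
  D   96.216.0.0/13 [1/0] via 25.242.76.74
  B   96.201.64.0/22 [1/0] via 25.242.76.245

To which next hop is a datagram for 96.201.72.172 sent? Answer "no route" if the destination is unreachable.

Routes whose prefix contains 96.201.72.172:
  96.192.0.0/10 (96.192.0.0 - 96.255.255.255) -> 25.242.76.58
  96.192.0.0/12 (96.192.0.0 - 96.207.255.255) -> 25.242.76.84
  96.200.0.0/13 (96.200.0.0 - 96.207.255.255) -> 25.242.76.174
  96.200.0.0/14 (96.200.0.0 - 96.203.255.255) -> 25.242.76.242
More-specific entries that do NOT match:
  96.201.72.236/30 (96.201.72.236 - 96.201.72.239) does not contain 96.201.72.172
  96.201.72.232/29 (96.201.72.232 - 96.201.72.239) does not contain 96.201.72.172
  96.201.72.128/28 (96.201.72.128 - 96.201.72.143) does not contain 96.201.72.172
  96.201.64.0/22 (96.201.64.0 - 96.201.67.255) does not contain 96.201.72.172
  96.201.88.0/21 (96.201.88.0 - 96.201.95.255) does not contain 96.201.72.172
  96.201.192.0/18 (96.201.192.0 - 96.201.255.255) does not contain 96.201.72.172
Longest matching prefix is /14 -> next hop 25.242.76.242.

25.242.76.242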